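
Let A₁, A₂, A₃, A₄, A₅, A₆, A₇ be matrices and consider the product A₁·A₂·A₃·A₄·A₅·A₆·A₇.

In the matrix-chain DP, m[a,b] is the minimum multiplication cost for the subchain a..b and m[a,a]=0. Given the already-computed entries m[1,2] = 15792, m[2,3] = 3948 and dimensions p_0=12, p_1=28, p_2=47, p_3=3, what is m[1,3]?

m[1,3] = min over k∈[1,2] of m[1,k]+m[k+1,3]+p_{0}·p_k·p_{3}.
k=1: 0 + 3948 + 12·28·3 = 4956; k=2: 15792 + 0 + 12·47·3 = 17484.
Minimum: 4956 at k=1.

4956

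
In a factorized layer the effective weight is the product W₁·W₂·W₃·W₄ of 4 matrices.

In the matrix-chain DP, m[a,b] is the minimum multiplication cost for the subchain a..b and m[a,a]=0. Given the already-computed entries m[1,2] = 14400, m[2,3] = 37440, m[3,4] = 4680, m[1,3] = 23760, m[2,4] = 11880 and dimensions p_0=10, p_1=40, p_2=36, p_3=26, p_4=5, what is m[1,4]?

m[1,4] = min over k∈[1,3] of m[1,k]+m[k+1,4]+p_{0}·p_k·p_{4}.
k=1: 0 + 11880 + 10·40·5 = 13880; k=2: 14400 + 4680 + 10·36·5 = 20880; k=3: 23760 + 0 + 10·26·5 = 25060.
Minimum: 13880 at k=1.

13880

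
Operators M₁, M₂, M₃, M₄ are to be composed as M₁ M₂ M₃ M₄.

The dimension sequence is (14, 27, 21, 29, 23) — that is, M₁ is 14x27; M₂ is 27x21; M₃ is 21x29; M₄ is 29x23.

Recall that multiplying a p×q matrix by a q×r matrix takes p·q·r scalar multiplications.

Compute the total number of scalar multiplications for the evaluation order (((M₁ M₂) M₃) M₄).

(M₁ M₂): 14×27 by 27×21 → 14×21, cost 14·27·21 = 7938
((M₁ M₂) M₃): 14×21 by 21×29 → 14×29, cost 14·21·29 = 8526; cumulative 16464
(((M₁ M₂) M₃) M₄): 14×29 by 29×23 → 14×23, cost 14·29·23 = 9338; cumulative 25802
Total: 25802 scalar multiplications.

25802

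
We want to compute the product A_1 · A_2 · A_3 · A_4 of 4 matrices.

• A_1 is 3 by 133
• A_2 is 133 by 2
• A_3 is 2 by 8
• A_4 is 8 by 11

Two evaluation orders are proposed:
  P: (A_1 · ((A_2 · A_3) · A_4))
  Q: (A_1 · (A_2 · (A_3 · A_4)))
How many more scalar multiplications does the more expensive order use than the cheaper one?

Order P = (A_1 · ((A_2 · A_3) · A_4)): (A_2 · A_3): 133×2 by 2×8 → 133×8, cost 133·2·8 = 2128; ((A_2 · A_3) · A_4): 133×8 by 8×11 → 133×11, cost 133·8·11 = 11704; cumulative 13832; (A_1 · ((A_2 · A_3) · A_4)): 3×133 by 133×11 → 3×11, cost 3·133·11 = 4389; cumulative 18221. Total 18221.
Order Q = (A_1 · (A_2 · (A_3 · A_4))): (A_3 · A_4): 2×8 by 8×11 → 2×11, cost 2·8·11 = 176; (A_2 · (A_3 · A_4)): 133×2 by 2×11 → 133×11, cost 133·2·11 = 2926; cumulative 3102; (A_1 · (A_2 · (A_3 · A_4))): 3×133 by 133×11 → 3×11, cost 3·133·11 = 4389; cumulative 7491. Total 7491.
Difference: |18221 − 7491| = 10730.

10730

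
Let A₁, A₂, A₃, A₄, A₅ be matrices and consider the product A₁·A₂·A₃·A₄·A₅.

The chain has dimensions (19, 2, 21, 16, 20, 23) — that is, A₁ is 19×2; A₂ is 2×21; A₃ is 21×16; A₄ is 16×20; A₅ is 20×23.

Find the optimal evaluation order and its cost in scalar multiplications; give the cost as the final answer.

Adjacent pairs: A₁A₂ = 19·2·21 = 798; A₂A₃ = 2·21·16 = 672; A₃A₄ = 21·16·20 = 6720; A₄A₅ = 16·20·23 = 7360.
Length 3: A₁..A₃: k=1: 0+672+19·2·16=1280; k=2: 798+0+19·21·16=7182 → min 1280 | A₂..A₄: k=2: 0+6720+2·21·20=7560; k=3: 672+0+2·16·20=1312 → min 1312 | A₃..A₅: k=3: 0+7360+21·16·23=15088; k=4: 6720+0+21·20·23=16380 → min 15088.
Length 4: A₁..A₄: k=1: 0+1312+19·2·20=2072; k=2: 798+6720+19·21·20=15498; k=3: 1280+0+19·16·20=7360 → min 2072 | A₂..A₅: k=2: 0+15088+2·21·23=16054; k=3: 672+7360+2·16·23=8768; k=4: 1312+0+2·20·23=2232 → min 2232.
Length 5: A₁..A₅: k=1: 0+2232+19·2·23=3106; k=2: 798+15088+19·21·23=25063; k=3: 1280+7360+19·16·23=15632; k=4: 2072+0+19·20·23=10812 → min 3106.
Optimal parenthesization: (A₁·(((A₂·A₃)·A₄)·A₅)) with cost 3106.

3106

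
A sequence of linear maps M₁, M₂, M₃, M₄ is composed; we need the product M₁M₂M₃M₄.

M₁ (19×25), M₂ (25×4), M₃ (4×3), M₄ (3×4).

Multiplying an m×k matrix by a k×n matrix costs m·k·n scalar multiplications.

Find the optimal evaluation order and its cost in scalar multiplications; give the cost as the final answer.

Adjacent pairs: M₁M₂ = 19·25·4 = 1900; M₂M₃ = 25·4·3 = 300; M₃M₄ = 4·3·4 = 48.
Length 3: M₁..M₃: k=1: 0+300+19·25·3=1725; k=2: 1900+0+19·4·3=2128 → min 1725 | M₂..M₄: k=2: 0+48+25·4·4=448; k=3: 300+0+25·3·4=600 → min 448.
Length 4: M₁..M₄: k=1: 0+448+19·25·4=2348; k=2: 1900+48+19·4·4=2252; k=3: 1725+0+19·3·4=1953 → min 1953.
Optimal parenthesization: ((M₁(M₂M₃))M₄) with cost 1953.

1953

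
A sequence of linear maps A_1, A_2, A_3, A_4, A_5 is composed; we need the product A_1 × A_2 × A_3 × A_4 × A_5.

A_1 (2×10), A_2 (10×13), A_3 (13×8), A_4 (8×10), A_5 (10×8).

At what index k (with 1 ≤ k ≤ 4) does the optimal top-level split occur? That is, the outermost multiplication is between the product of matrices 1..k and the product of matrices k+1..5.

Adjacent pairs: A_1A_2 = 2·10·13 = 260; A_2A_3 = 10·13·8 = 1040; A_3A_4 = 13·8·10 = 1040; A_4A_5 = 8·10·8 = 640.
Length 3: A_1..A_3: k=1: 0+1040+2·10·8=1200; k=2: 260+0+2·13·8=468 → min 468 | A_2..A_4: k=2: 0+1040+10·13·10=2340; k=3: 1040+0+10·8·10=1840 → min 1840 | A_3..A_5: k=3: 0+640+13·8·8=1472; k=4: 1040+0+13·10·8=2080 → min 1472.
Length 4: A_1..A_4: k=1: 0+1840+2·10·10=2040; k=2: 260+1040+2·13·10=1560; k=3: 468+0+2·8·10=628 → min 628 | A_2..A_5: k=2: 0+1472+10·13·8=2512; k=3: 1040+640+10·8·8=2320; k=4: 1840+0+10·10·8=2640 → min 2320.
Top-level splits: k=1: (A_1..A_1)·(A_2..A_5) → 0+2320+2·10·8 = 2480; k=2: (A_1..A_2)·(A_3..A_5) → 260+1472+2·13·8 = 1940; k=3: (A_1..A_3)·(A_4..A_5) → 468+640+2·8·8 = 1236; k=4: (A_1..A_4)·(A_5..A_5) → 628+0+2·10·8 = 788.
Best split is after A_4, i.e. k = 4.

4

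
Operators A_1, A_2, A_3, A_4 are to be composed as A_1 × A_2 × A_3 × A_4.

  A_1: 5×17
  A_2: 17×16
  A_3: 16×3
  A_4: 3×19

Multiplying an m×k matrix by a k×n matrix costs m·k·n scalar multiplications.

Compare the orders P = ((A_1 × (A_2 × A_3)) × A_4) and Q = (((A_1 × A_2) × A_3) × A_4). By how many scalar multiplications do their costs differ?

Order P = ((A_1 × (A_2 × A_3)) × A_4): (A_2 × A_3): 17×16 by 16×3 → 17×3, cost 17·16·3 = 816; (A_1 × (A_2 × A_3)): 5×17 by 17×3 → 5×3, cost 5·17·3 = 255; cumulative 1071; ((A_1 × (A_2 × A_3)) × A_4): 5×3 by 3×19 → 5×19, cost 5·3·19 = 285; cumulative 1356. Total 1356.
Order Q = (((A_1 × A_2) × A_3) × A_4): (A_1 × A_2): 5×17 by 17×16 → 5×16, cost 5·17·16 = 1360; ((A_1 × A_2) × A_3): 5×16 by 16×3 → 5×3, cost 5·16·3 = 240; cumulative 1600; (((A_1 × A_2) × A_3) × A_4): 5×3 by 3×19 → 5×19, cost 5·3·19 = 285; cumulative 1885. Total 1885.
Difference: |1356 − 1885| = 529.

529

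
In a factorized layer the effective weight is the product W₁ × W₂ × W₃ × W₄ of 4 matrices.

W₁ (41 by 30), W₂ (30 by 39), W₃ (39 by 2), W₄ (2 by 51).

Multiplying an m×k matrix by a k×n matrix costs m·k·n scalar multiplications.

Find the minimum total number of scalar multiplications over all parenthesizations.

Adjacent pairs: W₁W₂ = 41·30·39 = 47970; W₂W₃ = 30·39·2 = 2340; W₃W₄ = 39·2·51 = 3978.
Length 3: W₁..W₃: k=1: 0+2340+41·30·2=4800; k=2: 47970+0+41·39·2=51168 → min 4800 | W₂..W₄: k=2: 0+3978+30·39·51=63648; k=3: 2340+0+30·2·51=5400 → min 5400.
Length 4: W₁..W₄: k=1: 0+5400+41·30·51=68130; k=2: 47970+3978+41·39·51=133497; k=3: 4800+0+41·2·51=8982 → min 8982.
Optimal order: ((W₁ × (W₂ × W₃)) × W₄) with cost 8982.

8982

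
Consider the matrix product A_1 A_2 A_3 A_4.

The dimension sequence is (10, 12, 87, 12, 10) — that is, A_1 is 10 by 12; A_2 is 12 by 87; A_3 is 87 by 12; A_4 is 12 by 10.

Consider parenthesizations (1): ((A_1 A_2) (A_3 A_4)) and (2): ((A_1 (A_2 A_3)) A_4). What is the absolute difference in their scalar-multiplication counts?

Order (1) = ((A_1 A_2) (A_3 A_4)): (A_1 A_2): 10×12 by 12×87 → 10×87, cost 10·12·87 = 10440; (A_3 A_4): 87×12 by 12×10 → 87×10, cost 87·12·10 = 10440; ((A_1 A_2) (A_3 A_4)): 10×87 by 87×10 → 10×10, cost 10·87·10 = 8700; cumulative 29580. Total 29580.
Order (2) = ((A_1 (A_2 A_3)) A_4): (A_2 A_3): 12×87 by 87×12 → 12×12, cost 12·87·12 = 12528; (A_1 (A_2 A_3)): 10×12 by 12×12 → 10×12, cost 10·12·12 = 1440; cumulative 13968; ((A_1 (A_2 A_3)) A_4): 10×12 by 12×10 → 10×10, cost 10·12·10 = 1200; cumulative 15168. Total 15168.
Difference: |29580 − 15168| = 14412.

14412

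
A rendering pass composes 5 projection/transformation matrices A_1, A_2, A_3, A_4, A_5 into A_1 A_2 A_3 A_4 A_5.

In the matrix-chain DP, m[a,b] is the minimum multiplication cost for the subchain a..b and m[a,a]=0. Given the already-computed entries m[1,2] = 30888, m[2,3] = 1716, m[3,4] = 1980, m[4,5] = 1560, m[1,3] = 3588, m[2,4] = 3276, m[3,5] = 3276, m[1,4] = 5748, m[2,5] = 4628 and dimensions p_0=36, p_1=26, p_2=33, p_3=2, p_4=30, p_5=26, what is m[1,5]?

m[1,5] = min over k∈[1,4] of m[1,k]+m[k+1,5]+p_{0}·p_k·p_{5}.
k=1: 0 + 4628 + 36·26·26 = 28964; k=2: 30888 + 3276 + 36·33·26 = 65052; k=3: 3588 + 1560 + 36·2·26 = 7020; k=4: 5748 + 0 + 36·30·26 = 33828.
Minimum: 7020 at k=3.

7020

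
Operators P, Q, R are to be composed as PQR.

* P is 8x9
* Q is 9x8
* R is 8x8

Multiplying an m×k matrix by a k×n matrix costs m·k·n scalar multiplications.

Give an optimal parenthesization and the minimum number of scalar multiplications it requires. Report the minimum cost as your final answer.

1088

(P(QR)): cost 1152.
((PQ)R): cost 1088.
Optimal: ((PQ)R) with cost 1088.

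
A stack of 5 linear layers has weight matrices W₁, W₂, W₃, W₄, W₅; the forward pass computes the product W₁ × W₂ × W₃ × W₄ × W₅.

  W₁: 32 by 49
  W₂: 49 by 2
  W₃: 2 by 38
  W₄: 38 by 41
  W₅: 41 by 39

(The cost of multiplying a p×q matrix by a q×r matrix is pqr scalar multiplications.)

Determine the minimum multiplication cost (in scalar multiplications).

11946

Adjacent pairs: W₁W₂ = 32·49·2 = 3136; W₂W₃ = 49·2·38 = 3724; W₃W₄ = 2·38·41 = 3116; W₄W₅ = 38·41·39 = 60762.
Length 3: W₁..W₃: k=1: 0+3724+32·49·38=63308; k=2: 3136+0+32·2·38=5568 → min 5568 | W₂..W₄: k=2: 0+3116+49·2·41=7134; k=3: 3724+0+49·38·41=80066 → min 7134 | W₃..W₅: k=3: 0+60762+2·38·39=63726; k=4: 3116+0+2·41·39=6314 → min 6314.
Length 4: W₁..W₄: k=1: 0+7134+32·49·41=71422; k=2: 3136+3116+32·2·41=8876; k=3: 5568+0+32·38·41=55424 → min 8876 | W₂..W₅: k=2: 0+6314+49·2·39=10136; k=3: 3724+60762+49·38·39=137104; k=4: 7134+0+49·41·39=85485 → min 10136.
Length 5: W₁..W₅: k=1: 0+10136+32·49·39=71288; k=2: 3136+6314+32·2·39=11946; k=3: 5568+60762+32·38·39=113754; k=4: 8876+0+32·41·39=60044 → min 11946.
Optimal order: ((W₁ × W₂) × ((W₃ × W₄) × W₅)) with cost 11946.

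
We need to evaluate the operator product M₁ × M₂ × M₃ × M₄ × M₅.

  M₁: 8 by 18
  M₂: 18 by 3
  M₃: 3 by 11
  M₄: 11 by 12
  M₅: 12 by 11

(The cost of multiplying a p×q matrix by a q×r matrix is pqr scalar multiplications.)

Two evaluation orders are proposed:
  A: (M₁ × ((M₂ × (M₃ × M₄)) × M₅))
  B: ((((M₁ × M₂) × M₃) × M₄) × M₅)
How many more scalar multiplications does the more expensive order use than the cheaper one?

2196

Order A = (M₁ × ((M₂ × (M₃ × M₄)) × M₅)): (M₃ × M₄): 3×11 by 11×12 → 3×12, cost 3·11·12 = 396; (M₂ × (M₃ × M₄)): 18×3 by 3×12 → 18×12, cost 18·3·12 = 648; cumulative 1044; ((M₂ × (M₃ × M₄)) × M₅): 18×12 by 12×11 → 18×11, cost 18·12·11 = 2376; cumulative 3420; (M₁ × ((M₂ × (M₃ × M₄)) × M₅)): 8×18 by 18×11 → 8×11, cost 8·18·11 = 1584; cumulative 5004. Total 5004.
Order B = ((((M₁ × M₂) × M₃) × M₄) × M₅): (M₁ × M₂): 8×18 by 18×3 → 8×3, cost 8·18·3 = 432; ((M₁ × M₂) × M₃): 8×3 by 3×11 → 8×11, cost 8·3·11 = 264; cumulative 696; (((M₁ × M₂) × M₃) × M₄): 8×11 by 11×12 → 8×12, cost 8·11·12 = 1056; cumulative 1752; ((((M₁ × M₂) × M₃) × M₄) × M₅): 8×12 by 12×11 → 8×11, cost 8·12·11 = 1056; cumulative 2808. Total 2808.
Difference: |5004 − 2808| = 2196.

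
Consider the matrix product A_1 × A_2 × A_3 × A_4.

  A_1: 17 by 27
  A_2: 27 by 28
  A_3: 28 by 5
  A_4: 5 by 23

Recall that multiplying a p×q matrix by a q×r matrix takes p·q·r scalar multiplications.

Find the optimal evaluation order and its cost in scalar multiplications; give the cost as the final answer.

Adjacent pairs: A_1A_2 = 17·27·28 = 12852; A_2A_3 = 27·28·5 = 3780; A_3A_4 = 28·5·23 = 3220.
Length 3: A_1..A_3: k=1: 0+3780+17·27·5=6075; k=2: 12852+0+17·28·5=15232 → min 6075 | A_2..A_4: k=2: 0+3220+27·28·23=20608; k=3: 3780+0+27·5·23=6885 → min 6885.
Length 4: A_1..A_4: k=1: 0+6885+17·27·23=17442; k=2: 12852+3220+17·28·23=27020; k=3: 6075+0+17·5·23=8030 → min 8030.
Optimal parenthesization: ((A_1 × (A_2 × A_3)) × A_4) with cost 8030.

8030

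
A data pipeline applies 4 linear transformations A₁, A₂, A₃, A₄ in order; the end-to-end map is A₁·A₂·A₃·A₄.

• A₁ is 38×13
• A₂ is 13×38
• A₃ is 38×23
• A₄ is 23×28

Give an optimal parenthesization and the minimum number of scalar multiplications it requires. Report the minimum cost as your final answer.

33566

Adjacent pairs: A₁A₂ = 38·13·38 = 18772; A₂A₃ = 13·38·23 = 11362; A₃A₄ = 38·23·28 = 24472.
Length 3: A₁..A₃: k=1: 0+11362+38·13·23=22724; k=2: 18772+0+38·38·23=51984 → min 22724 | A₂..A₄: k=2: 0+24472+13·38·28=38304; k=3: 11362+0+13·23·28=19734 → min 19734.
Length 4: A₁..A₄: k=1: 0+19734+38·13·28=33566; k=2: 18772+24472+38·38·28=83676; k=3: 22724+0+38·23·28=47196 → min 33566.
Optimal parenthesization: (A₁·((A₂·A₃)·A₄)) with cost 33566.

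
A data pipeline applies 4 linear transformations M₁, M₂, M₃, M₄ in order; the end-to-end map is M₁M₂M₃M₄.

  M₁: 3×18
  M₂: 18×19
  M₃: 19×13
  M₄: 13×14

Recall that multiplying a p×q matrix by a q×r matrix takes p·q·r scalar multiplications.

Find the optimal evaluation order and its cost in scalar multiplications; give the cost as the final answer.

Adjacent pairs: M₁M₂ = 3·18·19 = 1026; M₂M₃ = 18·19·13 = 4446; M₃M₄ = 19·13·14 = 3458.
Length 3: M₁..M₃: k=1: 0+4446+3·18·13=5148; k=2: 1026+0+3·19·13=1767 → min 1767 | M₂..M₄: k=2: 0+3458+18·19·14=8246; k=3: 4446+0+18·13·14=7722 → min 7722.
Length 4: M₁..M₄: k=1: 0+7722+3·18·14=8478; k=2: 1026+3458+3·19·14=5282; k=3: 1767+0+3·13·14=2313 → min 2313.
Optimal parenthesization: (((M₁M₂)M₃)M₄) with cost 2313.

2313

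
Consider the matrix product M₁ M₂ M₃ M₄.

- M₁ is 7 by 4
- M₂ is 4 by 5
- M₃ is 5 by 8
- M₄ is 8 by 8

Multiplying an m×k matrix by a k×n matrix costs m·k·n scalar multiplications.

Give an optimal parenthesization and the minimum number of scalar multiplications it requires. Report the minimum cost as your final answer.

640

Adjacent pairs: M₁M₂ = 7·4·5 = 140; M₂M₃ = 4·5·8 = 160; M₃M₄ = 5·8·8 = 320.
Length 3: M₁..M₃: k=1: 0+160+7·4·8=384; k=2: 140+0+7·5·8=420 → min 384 | M₂..M₄: k=2: 0+320+4·5·8=480; k=3: 160+0+4·8·8=416 → min 416.
Length 4: M₁..M₄: k=1: 0+416+7·4·8=640; k=2: 140+320+7·5·8=740; k=3: 384+0+7·8·8=832 → min 640.
Optimal parenthesization: (M₁ ((M₂ M₃) M₄)) with cost 640.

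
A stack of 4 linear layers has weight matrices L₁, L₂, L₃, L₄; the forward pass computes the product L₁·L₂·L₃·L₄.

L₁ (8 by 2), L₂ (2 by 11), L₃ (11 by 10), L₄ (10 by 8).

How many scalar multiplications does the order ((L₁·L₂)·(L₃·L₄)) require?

(L₁·L₂): 8×2 by 2×11 → 8×11, cost 8·2·11 = 176
(L₃·L₄): 11×10 by 10×8 → 11×8, cost 11·10·8 = 880
((L₁·L₂)·(L₃·L₄)): 8×11 by 11×8 → 8×8, cost 8·11·8 = 704; cumulative 1760
Total: 1760 scalar multiplications.

1760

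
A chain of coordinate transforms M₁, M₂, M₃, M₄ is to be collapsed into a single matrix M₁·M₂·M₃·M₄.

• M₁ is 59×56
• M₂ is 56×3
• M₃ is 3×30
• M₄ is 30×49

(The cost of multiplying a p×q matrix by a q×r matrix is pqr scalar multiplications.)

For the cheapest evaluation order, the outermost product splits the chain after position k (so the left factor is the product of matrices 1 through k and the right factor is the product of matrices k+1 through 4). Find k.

2

Adjacent pairs: M₁M₂ = 59·56·3 = 9912; M₂M₃ = 56·3·30 = 5040; M₃M₄ = 3·30·49 = 4410.
Length 3: M₁..M₃: k=1: 0+5040+59·56·30=104160; k=2: 9912+0+59·3·30=15222 → min 15222 | M₂..M₄: k=2: 0+4410+56·3·49=12642; k=3: 5040+0+56·30·49=87360 → min 12642.
Top-level splits: k=1: (M₁..M₁)·(M₂..M₄) → 0+12642+59·56·49 = 174538; k=2: (M₁..M₂)·(M₃..M₄) → 9912+4410+59·3·49 = 22995; k=3: (M₁..M₃)·(M₄..M₄) → 15222+0+59·30·49 = 101952.
Best split is after M₂, i.e. k = 2.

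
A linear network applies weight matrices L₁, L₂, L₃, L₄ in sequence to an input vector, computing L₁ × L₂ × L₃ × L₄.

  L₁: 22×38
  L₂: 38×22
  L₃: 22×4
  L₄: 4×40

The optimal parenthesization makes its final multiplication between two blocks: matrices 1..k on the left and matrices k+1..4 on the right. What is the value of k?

3

Adjacent pairs: L₁L₂ = 22·38·22 = 18392; L₂L₃ = 38·22·4 = 3344; L₃L₄ = 22·4·40 = 3520.
Length 3: L₁..L₃: k=1: 0+3344+22·38·4=6688; k=2: 18392+0+22·22·4=20328 → min 6688 | L₂..L₄: k=2: 0+3520+38·22·40=36960; k=3: 3344+0+38·4·40=9424 → min 9424.
Top-level splits: k=1: (L₁..L₁)·(L₂..L₄) → 0+9424+22·38·40 = 42864; k=2: (L₁..L₂)·(L₃..L₄) → 18392+3520+22·22·40 = 41272; k=3: (L₁..L₃)·(L₄..L₄) → 6688+0+22·4·40 = 10208.
Best split is after L₃, i.e. k = 3.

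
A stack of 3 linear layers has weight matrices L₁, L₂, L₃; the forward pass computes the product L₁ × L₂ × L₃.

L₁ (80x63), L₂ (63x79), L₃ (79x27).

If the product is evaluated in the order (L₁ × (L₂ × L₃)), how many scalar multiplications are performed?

270459

(L₂ × L₃): 63×79 by 79×27 → 63×27, cost 63·79·27 = 134379
(L₁ × (L₂ × L₃)): 80×63 by 63×27 → 80×27, cost 80·63·27 = 136080; cumulative 270459
Total: 270459 scalar multiplications.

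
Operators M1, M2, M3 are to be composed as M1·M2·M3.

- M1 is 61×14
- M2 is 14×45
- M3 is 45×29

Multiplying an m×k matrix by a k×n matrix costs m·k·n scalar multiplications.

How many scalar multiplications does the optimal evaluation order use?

43036

Order (M1·(M2·M3)): (M2·M3): 14×45 by 45×29 → 14×29, cost 14·45·29 = 18270; (M1·(M2·M3)): 61×14 by 14×29 → 61×29, cost 61·14·29 = 24766; cumulative 43036. Total 43036.
Order ((M1·M2)·M3): (M1·M2): 61×14 by 14×45 → 61×45, cost 61·14·45 = 38430; ((M1·M2)·M3): 61×45 by 45×29 → 61×29, cost 61·45·29 = 79605; cumulative 118035. Total 118035.
Minimum: 43036.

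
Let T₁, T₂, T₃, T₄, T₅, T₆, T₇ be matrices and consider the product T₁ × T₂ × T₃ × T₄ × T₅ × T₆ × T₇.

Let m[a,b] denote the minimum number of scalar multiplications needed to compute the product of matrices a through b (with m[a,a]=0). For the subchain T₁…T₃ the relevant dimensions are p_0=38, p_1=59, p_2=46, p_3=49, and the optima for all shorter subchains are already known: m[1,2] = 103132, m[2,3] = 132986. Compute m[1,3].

m[1,3] = min over k∈[1,2] of m[1,k]+m[k+1,3]+p_{0}·p_k·p_{3}.
k=1: 0 + 132986 + 38·59·49 = 242844; k=2: 103132 + 0 + 38·46·49 = 188784.
Minimum: 188784 at k=2.

188784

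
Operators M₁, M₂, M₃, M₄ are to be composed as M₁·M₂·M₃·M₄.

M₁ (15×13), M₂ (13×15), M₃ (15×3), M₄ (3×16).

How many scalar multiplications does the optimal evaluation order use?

1890

Adjacent pairs: M₁M₂ = 15·13·15 = 2925; M₂M₃ = 13·15·3 = 585; M₃M₄ = 15·3·16 = 720.
Length 3: M₁..M₃: k=1: 0+585+15·13·3=1170; k=2: 2925+0+15·15·3=3600 → min 1170 | M₂..M₄: k=2: 0+720+13·15·16=3840; k=3: 585+0+13·3·16=1209 → min 1209.
Length 4: M₁..M₄: k=1: 0+1209+15·13·16=4329; k=2: 2925+720+15·15·16=7245; k=3: 1170+0+15·3·16=1890 → min 1890.
Optimal order: ((M₁·(M₂·M₃))·M₄) with cost 1890.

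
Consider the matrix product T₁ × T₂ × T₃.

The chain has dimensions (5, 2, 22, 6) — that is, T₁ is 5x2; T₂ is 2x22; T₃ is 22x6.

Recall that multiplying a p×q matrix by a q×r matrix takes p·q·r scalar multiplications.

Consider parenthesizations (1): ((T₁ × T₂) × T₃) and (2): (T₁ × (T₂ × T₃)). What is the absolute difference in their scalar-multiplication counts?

Order (1) = ((T₁ × T₂) × T₃): (T₁ × T₂): 5×2 by 2×22 → 5×22, cost 5·2·22 = 220; ((T₁ × T₂) × T₃): 5×22 by 22×6 → 5×6, cost 5·22·6 = 660; cumulative 880. Total 880.
Order (2) = (T₁ × (T₂ × T₃)): (T₂ × T₃): 2×22 by 22×6 → 2×6, cost 2·22·6 = 264; (T₁ × (T₂ × T₃)): 5×2 by 2×6 → 5×6, cost 5·2·6 = 60; cumulative 324. Total 324.
Difference: |880 − 324| = 556.

556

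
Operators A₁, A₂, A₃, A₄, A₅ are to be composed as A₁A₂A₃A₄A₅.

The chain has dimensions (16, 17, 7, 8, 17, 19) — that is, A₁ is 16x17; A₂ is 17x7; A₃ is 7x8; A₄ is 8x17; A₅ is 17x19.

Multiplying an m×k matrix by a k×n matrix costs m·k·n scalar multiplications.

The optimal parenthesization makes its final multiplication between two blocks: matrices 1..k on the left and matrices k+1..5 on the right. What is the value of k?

Adjacent pairs: A₁A₂ = 16·17·7 = 1904; A₂A₃ = 17·7·8 = 952; A₃A₄ = 7·8·17 = 952; A₄A₅ = 8·17·19 = 2584.
Length 3: A₁..A₃: k=1: 0+952+16·17·8=3128; k=2: 1904+0+16·7·8=2800 → min 2800 | A₂..A₄: k=2: 0+952+17·7·17=2975; k=3: 952+0+17·8·17=3264 → min 2975 | A₃..A₅: k=3: 0+2584+7·8·19=3648; k=4: 952+0+7·17·19=3213 → min 3213.
Length 4: A₁..A₄: k=1: 0+2975+16·17·17=7599; k=2: 1904+952+16·7·17=4760; k=3: 2800+0+16·8·17=4976 → min 4760 | A₂..A₅: k=2: 0+3213+17·7·19=5474; k=3: 952+2584+17·8·19=6120; k=4: 2975+0+17·17·19=8466 → min 5474.
Top-level splits: k=1: (A₁..A₁)·(A₂..A₅) → 0+5474+16·17·19 = 10642; k=2: (A₁..A₂)·(A₃..A₅) → 1904+3213+16·7·19 = 7245; k=3: (A₁..A₃)·(A₄..A₅) → 2800+2584+16·8·19 = 7816; k=4: (A₁..A₄)·(A₅..A₅) → 4760+0+16·17·19 = 9928.
Best split is after A₂, i.e. k = 2.

2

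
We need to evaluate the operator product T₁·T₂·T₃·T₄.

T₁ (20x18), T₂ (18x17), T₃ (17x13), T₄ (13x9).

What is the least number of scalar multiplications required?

Adjacent pairs: T₁T₂ = 20·18·17 = 6120; T₂T₃ = 18·17·13 = 3978; T₃T₄ = 17·13·9 = 1989.
Length 3: T₁..T₃: k=1: 0+3978+20·18·13=8658; k=2: 6120+0+20·17·13=10540 → min 8658 | T₂..T₄: k=2: 0+1989+18·17·9=4743; k=3: 3978+0+18·13·9=6084 → min 4743.
Length 4: T₁..T₄: k=1: 0+4743+20·18·9=7983; k=2: 6120+1989+20·17·9=11169; k=3: 8658+0+20·13·9=10998 → min 7983.
Optimal order: (T₁·(T₂·(T₃·T₄))) with cost 7983.

7983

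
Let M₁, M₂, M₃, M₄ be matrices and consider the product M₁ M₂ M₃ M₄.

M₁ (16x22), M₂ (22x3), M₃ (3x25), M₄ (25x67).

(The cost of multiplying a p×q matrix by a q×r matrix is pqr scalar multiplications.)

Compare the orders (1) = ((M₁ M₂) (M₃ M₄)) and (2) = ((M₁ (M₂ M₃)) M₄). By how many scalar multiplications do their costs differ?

27953

Order (1) = ((M₁ M₂) (M₃ M₄)): (M₁ M₂): 16×22 by 22×3 → 16×3, cost 16·22·3 = 1056; (M₃ M₄): 3×25 by 25×67 → 3×67, cost 3·25·67 = 5025; ((M₁ M₂) (M₃ M₄)): 16×3 by 3×67 → 16×67, cost 16·3·67 = 3216; cumulative 9297. Total 9297.
Order (2) = ((M₁ (M₂ M₃)) M₄): (M₂ M₃): 22×3 by 3×25 → 22×25, cost 22·3·25 = 1650; (M₁ (M₂ M₃)): 16×22 by 22×25 → 16×25, cost 16·22·25 = 8800; cumulative 10450; ((M₁ (M₂ M₃)) M₄): 16×25 by 25×67 → 16×67, cost 16·25·67 = 26800; cumulative 37250. Total 37250.
Difference: |9297 − 37250| = 27953.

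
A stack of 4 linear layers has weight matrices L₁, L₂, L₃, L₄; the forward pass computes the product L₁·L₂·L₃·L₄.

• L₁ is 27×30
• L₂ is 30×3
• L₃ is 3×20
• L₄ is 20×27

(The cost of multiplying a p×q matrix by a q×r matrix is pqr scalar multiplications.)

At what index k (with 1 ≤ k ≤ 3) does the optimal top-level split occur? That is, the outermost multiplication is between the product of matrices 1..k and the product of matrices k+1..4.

Adjacent pairs: L₁L₂ = 27·30·3 = 2430; L₂L₃ = 30·3·20 = 1800; L₃L₄ = 3·20·27 = 1620.
Length 3: L₁..L₃: k=1: 0+1800+27·30·20=18000; k=2: 2430+0+27·3·20=4050 → min 4050 | L₂..L₄: k=2: 0+1620+30·3·27=4050; k=3: 1800+0+30·20·27=18000 → min 4050.
Top-level splits: k=1: (L₁..L₁)·(L₂..L₄) → 0+4050+27·30·27 = 25920; k=2: (L₁..L₂)·(L₃..L₄) → 2430+1620+27·3·27 = 6237; k=3: (L₁..L₃)·(L₄..L₄) → 4050+0+27·20·27 = 18630.
Best split is after L₂, i.e. k = 2.

2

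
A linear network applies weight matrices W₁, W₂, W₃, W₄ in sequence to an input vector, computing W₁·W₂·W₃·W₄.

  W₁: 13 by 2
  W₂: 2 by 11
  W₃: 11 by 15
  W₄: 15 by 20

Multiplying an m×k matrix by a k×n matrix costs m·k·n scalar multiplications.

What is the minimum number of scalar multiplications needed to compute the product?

1450

Adjacent pairs: W₁W₂ = 13·2·11 = 286; W₂W₃ = 2·11·15 = 330; W₃W₄ = 11·15·20 = 3300.
Length 3: W₁..W₃: k=1: 0+330+13·2·15=720; k=2: 286+0+13·11·15=2431 → min 720 | W₂..W₄: k=2: 0+3300+2·11·20=3740; k=3: 330+0+2·15·20=930 → min 930.
Length 4: W₁..W₄: k=1: 0+930+13·2·20=1450; k=2: 286+3300+13·11·20=6446; k=3: 720+0+13·15·20=4620 → min 1450.
Optimal order: (W₁·((W₂·W₃)·W₄)) with cost 1450.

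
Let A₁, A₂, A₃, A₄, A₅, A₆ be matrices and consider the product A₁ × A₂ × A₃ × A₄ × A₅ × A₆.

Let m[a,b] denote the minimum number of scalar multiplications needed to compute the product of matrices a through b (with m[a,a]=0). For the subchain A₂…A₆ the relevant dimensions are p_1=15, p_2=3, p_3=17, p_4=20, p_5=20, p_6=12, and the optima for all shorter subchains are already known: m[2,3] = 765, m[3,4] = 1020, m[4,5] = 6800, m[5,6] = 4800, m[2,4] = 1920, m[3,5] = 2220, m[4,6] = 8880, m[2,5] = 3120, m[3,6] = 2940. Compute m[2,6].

3480

m[2,6] = min over k∈[2,5] of m[2,k]+m[k+1,6]+p_{1}·p_k·p_{6}.
k=2: 0 + 2940 + 15·3·12 = 3480; k=3: 765 + 8880 + 15·17·12 = 12705; k=4: 1920 + 4800 + 15·20·12 = 10320; k=5: 3120 + 0 + 15·20·12 = 6720.
Minimum: 3480 at k=2.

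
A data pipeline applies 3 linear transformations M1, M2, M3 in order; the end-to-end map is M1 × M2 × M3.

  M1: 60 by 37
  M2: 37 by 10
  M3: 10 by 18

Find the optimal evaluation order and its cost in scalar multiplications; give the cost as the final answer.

(M1 × (M2 × M3)): cost 46620.
((M1 × M2) × M3): cost 33000.
Optimal: ((M1 × M2) × M3) with cost 33000.

33000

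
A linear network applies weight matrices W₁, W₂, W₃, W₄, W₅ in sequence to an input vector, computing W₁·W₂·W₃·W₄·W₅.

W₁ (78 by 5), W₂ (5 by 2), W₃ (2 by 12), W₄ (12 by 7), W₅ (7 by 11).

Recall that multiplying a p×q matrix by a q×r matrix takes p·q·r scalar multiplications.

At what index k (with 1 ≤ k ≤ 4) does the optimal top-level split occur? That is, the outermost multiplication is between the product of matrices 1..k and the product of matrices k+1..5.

2

Adjacent pairs: W₁W₂ = 78·5·2 = 780; W₂W₃ = 5·2·12 = 120; W₃W₄ = 2·12·7 = 168; W₄W₅ = 12·7·11 = 924.
Length 3: W₁..W₃: k=1: 0+120+78·5·12=4800; k=2: 780+0+78·2·12=2652 → min 2652 | W₂..W₄: k=2: 0+168+5·2·7=238; k=3: 120+0+5·12·7=540 → min 238 | W₃..W₅: k=3: 0+924+2·12·11=1188; k=4: 168+0+2·7·11=322 → min 322.
Length 4: W₁..W₄: k=1: 0+238+78·5·7=2968; k=2: 780+168+78·2·7=2040; k=3: 2652+0+78·12·7=9204 → min 2040 | W₂..W₅: k=2: 0+322+5·2·11=432; k=3: 120+924+5·12·11=1704; k=4: 238+0+5·7·11=623 → min 432.
Top-level splits: k=1: (W₁..W₁)·(W₂..W₅) → 0+432+78·5·11 = 4722; k=2: (W₁..W₂)·(W₃..W₅) → 780+322+78·2·11 = 2818; k=3: (W₁..W₃)·(W₄..W₅) → 2652+924+78·12·11 = 13872; k=4: (W₁..W₄)·(W₅..W₅) → 2040+0+78·7·11 = 8046.
Best split is after W₂, i.e. k = 2.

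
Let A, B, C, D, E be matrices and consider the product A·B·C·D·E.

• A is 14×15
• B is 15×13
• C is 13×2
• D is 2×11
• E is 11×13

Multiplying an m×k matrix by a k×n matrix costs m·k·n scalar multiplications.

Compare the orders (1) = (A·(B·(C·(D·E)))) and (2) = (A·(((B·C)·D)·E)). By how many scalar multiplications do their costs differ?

294

Order (1) = (A·(B·(C·(D·E)))): (D·E): 2×11 by 11×13 → 2×13, cost 2·11·13 = 286; (C·(D·E)): 13×2 by 2×13 → 13×13, cost 13·2·13 = 338; cumulative 624; (B·(C·(D·E))): 15×13 by 13×13 → 15×13, cost 15·13·13 = 2535; cumulative 3159; (A·(B·(C·(D·E)))): 14×15 by 15×13 → 14×13, cost 14·15·13 = 2730; cumulative 5889. Total 5889.
Order (2) = (A·(((B·C)·D)·E)): (B·C): 15×13 by 13×2 → 15×2, cost 15·13·2 = 390; ((B·C)·D): 15×2 by 2×11 → 15×11, cost 15·2·11 = 330; cumulative 720; (((B·C)·D)·E): 15×11 by 11×13 → 15×13, cost 15·11·13 = 2145; cumulative 2865; (A·(((B·C)·D)·E)): 14×15 by 15×13 → 14×13, cost 14·15·13 = 2730; cumulative 5595. Total 5595.
Difference: |5889 − 5595| = 294.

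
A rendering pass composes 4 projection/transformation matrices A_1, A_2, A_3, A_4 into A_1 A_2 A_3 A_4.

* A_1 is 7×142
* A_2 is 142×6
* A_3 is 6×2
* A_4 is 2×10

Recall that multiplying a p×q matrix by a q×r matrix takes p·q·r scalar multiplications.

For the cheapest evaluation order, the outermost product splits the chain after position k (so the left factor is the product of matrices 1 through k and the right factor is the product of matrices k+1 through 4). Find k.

Adjacent pairs: A_1A_2 = 7·142·6 = 5964; A_2A_3 = 142·6·2 = 1704; A_3A_4 = 6·2·10 = 120.
Length 3: A_1..A_3: k=1: 0+1704+7·142·2=3692; k=2: 5964+0+7·6·2=6048 → min 3692 | A_2..A_4: k=2: 0+120+142·6·10=8640; k=3: 1704+0+142·2·10=4544 → min 4544.
Top-level splits: k=1: (A_1..A_1)·(A_2..A_4) → 0+4544+7·142·10 = 14484; k=2: (A_1..A_2)·(A_3..A_4) → 5964+120+7·6·10 = 6504; k=3: (A_1..A_3)·(A_4..A_4) → 3692+0+7·2·10 = 3832.
Best split is after A_3, i.e. k = 3.

3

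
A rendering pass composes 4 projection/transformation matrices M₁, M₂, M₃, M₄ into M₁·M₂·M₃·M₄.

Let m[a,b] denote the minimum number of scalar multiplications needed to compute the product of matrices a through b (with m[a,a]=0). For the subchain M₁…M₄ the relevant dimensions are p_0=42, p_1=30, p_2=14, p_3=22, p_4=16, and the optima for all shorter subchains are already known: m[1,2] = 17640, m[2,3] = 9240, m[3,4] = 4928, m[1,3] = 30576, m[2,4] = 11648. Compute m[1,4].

31808

m[1,4] = min over k∈[1,3] of m[1,k]+m[k+1,4]+p_{0}·p_k·p_{4}.
k=1: 0 + 11648 + 42·30·16 = 31808; k=2: 17640 + 4928 + 42·14·16 = 31976; k=3: 30576 + 0 + 42·22·16 = 45360.
Minimum: 31808 at k=1.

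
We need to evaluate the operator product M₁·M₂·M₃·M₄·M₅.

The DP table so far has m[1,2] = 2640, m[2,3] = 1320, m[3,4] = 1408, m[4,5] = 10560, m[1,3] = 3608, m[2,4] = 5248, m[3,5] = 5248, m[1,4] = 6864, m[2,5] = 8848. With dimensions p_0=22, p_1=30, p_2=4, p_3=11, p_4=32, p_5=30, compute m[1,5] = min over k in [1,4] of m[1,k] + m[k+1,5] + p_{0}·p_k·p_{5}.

10528

m[1,5] = min over k∈[1,4] of m[1,k]+m[k+1,5]+p_{0}·p_k·p_{5}.
k=1: 0 + 8848 + 22·30·30 = 28648; k=2: 2640 + 5248 + 22·4·30 = 10528; k=3: 3608 + 10560 + 22·11·30 = 21428; k=4: 6864 + 0 + 22·32·30 = 27984.
Minimum: 10528 at k=2.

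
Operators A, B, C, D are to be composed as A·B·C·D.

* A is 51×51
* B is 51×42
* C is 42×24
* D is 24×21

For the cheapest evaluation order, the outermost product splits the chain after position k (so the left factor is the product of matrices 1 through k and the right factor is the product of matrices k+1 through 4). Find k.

Adjacent pairs: AB = 51·51·42 = 109242; BC = 51·42·24 = 51408; CD = 42·24·21 = 21168.
Length 3: A..C: k=1: 0+51408+51·51·24=113832; k=2: 109242+0+51·42·24=160650 → min 113832 | B..D: k=2: 0+21168+51·42·21=66150; k=3: 51408+0+51·24·21=77112 → min 66150.
Top-level splits: k=1: (A..A)·(B..D) → 0+66150+51·51·21 = 120771; k=2: (A..B)·(C..D) → 109242+21168+51·42·21 = 175392; k=3: (A..C)·(D..D) → 113832+0+51·24·21 = 139536.
Best split is after A, i.e. k = 1.

1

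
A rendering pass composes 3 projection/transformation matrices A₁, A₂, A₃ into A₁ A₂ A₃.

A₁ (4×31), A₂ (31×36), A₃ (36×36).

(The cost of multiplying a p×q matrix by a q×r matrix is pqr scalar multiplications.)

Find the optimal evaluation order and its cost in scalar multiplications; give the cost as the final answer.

(A₁ (A₂ A₃)): cost 44640.
((A₁ A₂) A₃): cost 9648.
Optimal: ((A₁ A₂) A₃) with cost 9648.

9648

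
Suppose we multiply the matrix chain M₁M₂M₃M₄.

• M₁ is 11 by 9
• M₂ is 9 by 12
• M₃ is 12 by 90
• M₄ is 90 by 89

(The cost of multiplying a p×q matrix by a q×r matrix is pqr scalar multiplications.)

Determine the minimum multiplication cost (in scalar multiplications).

90621

Adjacent pairs: M₁M₂ = 11·9·12 = 1188; M₂M₃ = 9·12·90 = 9720; M₃M₄ = 12·90·89 = 96120.
Length 3: M₁..M₃: k=1: 0+9720+11·9·90=18630; k=2: 1188+0+11·12·90=13068 → min 13068 | M₂..M₄: k=2: 0+96120+9·12·89=105732; k=3: 9720+0+9·90·89=81810 → min 81810.
Length 4: M₁..M₄: k=1: 0+81810+11·9·89=90621; k=2: 1188+96120+11·12·89=109056; k=3: 13068+0+11·90·89=101178 → min 90621.
Optimal order: (M₁((M₂M₃)M₄)) with cost 90621.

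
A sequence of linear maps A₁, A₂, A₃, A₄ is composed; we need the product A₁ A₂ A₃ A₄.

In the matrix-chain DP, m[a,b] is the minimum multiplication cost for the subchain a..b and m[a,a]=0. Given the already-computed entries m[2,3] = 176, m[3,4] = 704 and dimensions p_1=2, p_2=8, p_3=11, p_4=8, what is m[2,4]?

m[2,4] = min over k∈[2,3] of m[2,k]+m[k+1,4]+p_{1}·p_k·p_{4}.
k=2: 0 + 704 + 2·8·8 = 832; k=3: 176 + 0 + 2·11·8 = 352.
Minimum: 352 at k=3.

352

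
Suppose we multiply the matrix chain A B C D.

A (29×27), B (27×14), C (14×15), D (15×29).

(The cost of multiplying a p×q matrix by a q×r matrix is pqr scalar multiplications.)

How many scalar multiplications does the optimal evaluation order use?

28826

Adjacent pairs: AB = 29·27·14 = 10962; BC = 27·14·15 = 5670; CD = 14·15·29 = 6090.
Length 3: A..C: k=1: 0+5670+29·27·15=17415; k=2: 10962+0+29·14·15=17052 → min 17052 | B..D: k=2: 0+6090+27·14·29=17052; k=3: 5670+0+27·15·29=17415 → min 17052.
Length 4: A..D: k=1: 0+17052+29·27·29=39759; k=2: 10962+6090+29·14·29=28826; k=3: 17052+0+29·15·29=29667 → min 28826.
Optimal order: ((A B) (C D)) with cost 28826.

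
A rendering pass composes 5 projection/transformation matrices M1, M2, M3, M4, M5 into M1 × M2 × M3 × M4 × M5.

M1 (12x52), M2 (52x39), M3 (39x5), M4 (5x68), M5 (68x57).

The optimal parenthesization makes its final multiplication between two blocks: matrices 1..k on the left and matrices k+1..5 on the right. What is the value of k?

Adjacent pairs: M1M2 = 12·52·39 = 24336; M2M3 = 52·39·5 = 10140; M3M4 = 39·5·68 = 13260; M4M5 = 5·68·57 = 19380.
Length 3: M1..M3: k=1: 0+10140+12·52·5=13260; k=2: 24336+0+12·39·5=26676 → min 13260 | M2..M4: k=2: 0+13260+52·39·68=151164; k=3: 10140+0+52·5·68=27820 → min 27820 | M3..M5: k=3: 0+19380+39·5·57=30495; k=4: 13260+0+39·68·57=164424 → min 30495.
Length 4: M1..M4: k=1: 0+27820+12·52·68=70252; k=2: 24336+13260+12·39·68=69420; k=3: 13260+0+12·5·68=17340 → min 17340 | M2..M5: k=2: 0+30495+52·39·57=146091; k=3: 10140+19380+52·5·57=44340; k=4: 27820+0+52·68·57=229372 → min 44340.
Top-level splits: k=1: (M1..M1)·(M2..M5) → 0+44340+12·52·57 = 79908; k=2: (M1..M2)·(M3..M5) → 24336+30495+12·39·57 = 81507; k=3: (M1..M3)·(M4..M5) → 13260+19380+12·5·57 = 36060; k=4: (M1..M4)·(M5..M5) → 17340+0+12·68·57 = 63852.
Best split is after M3, i.e. k = 3.

3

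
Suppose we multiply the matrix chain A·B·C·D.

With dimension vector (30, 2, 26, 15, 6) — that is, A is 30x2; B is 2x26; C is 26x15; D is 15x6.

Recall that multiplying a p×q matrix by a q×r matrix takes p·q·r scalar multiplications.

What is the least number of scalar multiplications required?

Adjacent pairs: AB = 30·2·26 = 1560; BC = 2·26·15 = 780; CD = 26·15·6 = 2340.
Length 3: A..C: k=1: 0+780+30·2·15=1680; k=2: 1560+0+30·26·15=13260 → min 1680 | B..D: k=2: 0+2340+2·26·6=2652; k=3: 780+0+2·15·6=960 → min 960.
Length 4: A..D: k=1: 0+960+30·2·6=1320; k=2: 1560+2340+30·26·6=8580; k=3: 1680+0+30·15·6=4380 → min 1320.
Optimal order: (A·((B·C)·D)) with cost 1320.

1320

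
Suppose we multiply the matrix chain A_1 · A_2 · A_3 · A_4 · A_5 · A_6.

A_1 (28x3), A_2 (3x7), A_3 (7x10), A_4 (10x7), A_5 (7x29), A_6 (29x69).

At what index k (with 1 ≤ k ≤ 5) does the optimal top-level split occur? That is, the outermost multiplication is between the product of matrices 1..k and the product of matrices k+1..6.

1

Adjacent pairs: A_1A_2 = 28·3·7 = 588; A_2A_3 = 3·7·10 = 210; A_3A_4 = 7·10·7 = 490; A_4A_5 = 10·7·29 = 2030; A_5A_6 = 7·29·69 = 14007.
Length 3: A_1..A_3: k=1: 0+210+28·3·10=1050; k=2: 588+0+28·7·10=2548 → min 1050 | A_2..A_4: k=2: 0+490+3·7·7=637; k=3: 210+0+3·10·7=420 → min 420 | A_3..A_5: k=3: 0+2030+7·10·29=4060; k=4: 490+0+7·7·29=1911 → min 1911 | A_4..A_6: k=4: 0+14007+10·7·69=18837; k=5: 2030+0+10·29·69=22040 → min 18837.
Length 4: A_1..A_4: k=1: 0+420+28·3·7=1008; k=2: 588+490+28·7·7=2450; k=3: 1050+0+28·10·7=3010 → min 1008 | A_2..A_5: k=2: 0+1911+3·7·29=2520; k=3: 210+2030+3·10·29=3110; k=4: 420+0+3·7·29=1029 → min 1029 | A_3..A_6: k=3: 0+18837+7·10·69=23667; k=4: 490+14007+7·7·69=17878; k=5: 1911+0+7·29·69=15918 → min 15918.
Length 5: A_1..A_5: k=1: 0+1029+28·3·29=3465; k=2: 588+1911+28·7·29=8183; k=3: 1050+2030+28·10·29=11200; k=4: 1008+0+28·7·29=6692 → min 3465 | A_2..A_6: k=2: 0+15918+3·7·69=17367; k=3: 210+18837+3·10·69=21117; k=4: 420+14007+3·7·69=15876; k=5: 1029+0+3·29·69=7032 → min 7032.
Top-level splits: k=1: (A_1..A_1)·(A_2..A_6) → 0+7032+28·3·69 = 12828; k=2: (A_1..A_2)·(A_3..A_6) → 588+15918+28·7·69 = 30030; k=3: (A_1..A_3)·(A_4..A_6) → 1050+18837+28·10·69 = 39207; k=4: (A_1..A_4)·(A_5..A_6) → 1008+14007+28·7·69 = 28539; k=5: (A_1..A_5)·(A_6..A_6) → 3465+0+28·29·69 = 59493.
Best split is after A_1, i.e. k = 1.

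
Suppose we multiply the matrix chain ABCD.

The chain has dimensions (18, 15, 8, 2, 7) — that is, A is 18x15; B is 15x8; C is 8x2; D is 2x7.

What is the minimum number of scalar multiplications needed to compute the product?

Adjacent pairs: AB = 18·15·8 = 2160; BC = 15·8·2 = 240; CD = 8·2·7 = 112.
Length 3: A..C: k=1: 0+240+18·15·2=780; k=2: 2160+0+18·8·2=2448 → min 780 | B..D: k=2: 0+112+15·8·7=952; k=3: 240+0+15·2·7=450 → min 450.
Length 4: A..D: k=1: 0+450+18·15·7=2340; k=2: 2160+112+18·8·7=3280; k=3: 780+0+18·2·7=1032 → min 1032.
Optimal order: ((A(BC))D) with cost 1032.

1032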